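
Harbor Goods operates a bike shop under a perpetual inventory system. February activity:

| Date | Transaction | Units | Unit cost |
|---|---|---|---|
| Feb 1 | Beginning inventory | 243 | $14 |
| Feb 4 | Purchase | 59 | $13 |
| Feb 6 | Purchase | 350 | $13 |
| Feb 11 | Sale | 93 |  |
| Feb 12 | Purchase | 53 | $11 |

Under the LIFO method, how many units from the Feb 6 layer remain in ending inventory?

Feb 11, 93 sold [LIFO — newest first]: 93 @ $13 = $1,209
Ending inventory: 243 @ $14 + 59 @ $13 + 257 @ $13 + 53 @ $11 = $8,093
Check: goods available $9,302 = COGS $1,209 + ending $8,093

257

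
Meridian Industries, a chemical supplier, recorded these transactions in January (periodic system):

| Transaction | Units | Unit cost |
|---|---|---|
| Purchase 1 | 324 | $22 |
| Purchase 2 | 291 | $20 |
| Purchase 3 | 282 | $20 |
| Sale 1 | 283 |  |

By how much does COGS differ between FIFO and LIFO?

FIFO COGS: 283 @ $22 = $6,226
LIFO COGS: 282 @ $20 + 1 @ $20 = $5,660
Difference = |$6,226 − $5,660| = $566

$566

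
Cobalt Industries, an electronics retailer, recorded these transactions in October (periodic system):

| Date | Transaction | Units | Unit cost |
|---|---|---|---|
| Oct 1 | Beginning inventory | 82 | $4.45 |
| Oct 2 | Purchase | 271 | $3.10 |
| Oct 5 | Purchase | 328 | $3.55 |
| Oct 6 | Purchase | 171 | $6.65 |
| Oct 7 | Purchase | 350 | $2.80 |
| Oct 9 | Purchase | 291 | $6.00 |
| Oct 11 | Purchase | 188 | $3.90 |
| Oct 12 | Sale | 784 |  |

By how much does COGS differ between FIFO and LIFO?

FIFO COGS: 82 @ $4.45 + 271 @ $3.10 + 328 @ $3.55 + 103 @ $6.65 = $3,054.35
LIFO COGS: 188 @ $3.90 + 291 @ $6.00 + 305 @ $2.80 = $3,333.20
Difference = |$3,054.35 − $3,333.20| = $278.85

$278.85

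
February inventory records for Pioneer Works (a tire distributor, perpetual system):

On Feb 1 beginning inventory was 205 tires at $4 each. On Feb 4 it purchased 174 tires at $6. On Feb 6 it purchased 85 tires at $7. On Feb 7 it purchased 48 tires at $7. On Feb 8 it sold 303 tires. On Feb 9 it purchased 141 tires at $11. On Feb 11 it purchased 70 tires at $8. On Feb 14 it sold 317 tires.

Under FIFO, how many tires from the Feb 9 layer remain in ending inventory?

Feb 8, 303 sold [FIFO — oldest first]: 205 @ $4 + 98 @ $6 = $1,408
Feb 14, 317 sold [FIFO — oldest first]: 76 @ $6 + 85 @ $7 + 48 @ $7 + 108 @ $11 = $2,575
Total COGS = $1,408 + $2,575 = $3,983
Ending inventory: 33 @ $11 + 70 @ $8 = $923

33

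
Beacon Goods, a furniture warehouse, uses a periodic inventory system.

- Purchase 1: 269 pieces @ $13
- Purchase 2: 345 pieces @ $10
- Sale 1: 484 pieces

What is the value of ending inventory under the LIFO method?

Ending inventory = $1,690

Sale 1 (484) [LIFO — newest first]: 345 @ $10 + 139 @ $13 = $5,257
Ending inventory: 130 @ $13 = $1,690
Check: goods available $6,947 = COGS $5,257 + ending $1,690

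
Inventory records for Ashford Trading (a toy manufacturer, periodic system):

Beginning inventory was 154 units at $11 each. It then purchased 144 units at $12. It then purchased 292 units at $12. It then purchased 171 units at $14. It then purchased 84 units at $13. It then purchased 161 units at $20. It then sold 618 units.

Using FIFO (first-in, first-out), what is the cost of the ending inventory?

Sale 1 (618) [FIFO — oldest first]: 154 @ $11 + 144 @ $12 + 292 @ $12 + 28 @ $14 = $7,318
Ending inventory: 143 @ $14 + 84 @ $13 + 161 @ $20 = $6,314
Check: goods available $13,632 = COGS $7,318 + ending $6,314

Ending inventory = $6,314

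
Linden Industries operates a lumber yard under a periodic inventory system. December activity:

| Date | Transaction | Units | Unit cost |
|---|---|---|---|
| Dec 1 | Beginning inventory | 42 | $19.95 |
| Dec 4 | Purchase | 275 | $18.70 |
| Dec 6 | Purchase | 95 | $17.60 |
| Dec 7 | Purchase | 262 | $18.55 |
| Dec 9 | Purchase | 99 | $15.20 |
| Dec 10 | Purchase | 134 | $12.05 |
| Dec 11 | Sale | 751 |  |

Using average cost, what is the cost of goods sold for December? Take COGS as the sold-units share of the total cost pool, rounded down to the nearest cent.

COGS = $12,943.36

Dec 11, sell 751: 751/907 × $15,632.00 → $12,943.36
Ending inventory (cost pool remaining) = $2,688.64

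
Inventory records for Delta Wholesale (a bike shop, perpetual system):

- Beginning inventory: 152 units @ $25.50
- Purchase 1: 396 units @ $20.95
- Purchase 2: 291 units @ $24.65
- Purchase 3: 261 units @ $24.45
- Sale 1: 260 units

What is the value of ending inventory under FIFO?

Ending inventory = $19,588.20

Sale 1 (260) [FIFO — oldest first]: 152 @ $25.50 + 108 @ $20.95 = $6,138.60
Ending inventory: 288 @ $20.95 + 291 @ $24.65 + 261 @ $24.45 = $19,588.20
Check: goods available $25,726.80 = COGS $6,138.60 + ending $19,588.20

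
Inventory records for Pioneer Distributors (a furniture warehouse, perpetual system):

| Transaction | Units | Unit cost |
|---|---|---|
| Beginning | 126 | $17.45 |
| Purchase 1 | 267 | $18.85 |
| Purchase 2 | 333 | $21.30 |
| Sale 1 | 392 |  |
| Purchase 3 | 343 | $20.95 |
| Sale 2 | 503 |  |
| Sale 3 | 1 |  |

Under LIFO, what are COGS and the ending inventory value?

Sale 1 (392) [LIFO — newest first]: 333 @ $21.30 + 59 @ $18.85 = $8,205.05
Sale 2 (503) [LIFO — newest first]: 343 @ $20.95 + 160 @ $18.85 = $10,201.85
Sale 3 (1) [LIFO — newest first]: 1 @ $18.85 = $18.85
Total COGS = $8,205.05 + $10,201.85 + $18.85 = $18,425.75
Ending inventory: 126 @ $17.45 + 47 @ $18.85 = $3,084.65

COGS = $18,425.75; ending inventory = $3,084.65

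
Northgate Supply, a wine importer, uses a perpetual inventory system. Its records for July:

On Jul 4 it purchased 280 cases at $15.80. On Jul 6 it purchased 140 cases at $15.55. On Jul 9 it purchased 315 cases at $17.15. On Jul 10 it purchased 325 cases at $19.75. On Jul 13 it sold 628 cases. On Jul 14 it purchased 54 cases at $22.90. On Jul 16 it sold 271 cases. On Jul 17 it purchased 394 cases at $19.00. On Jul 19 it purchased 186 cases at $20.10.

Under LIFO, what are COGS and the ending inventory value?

COGS = $16,261.60; ending inventory = $14,621.60

Jul 13, 628 sold [LIFO — newest first]: 325 @ $19.75 + 303 @ $17.15 = $11,615.20
Jul 16, 271 sold [LIFO — newest first]: 54 @ $22.90 + 12 @ $17.15 + 140 @ $15.55 + 65 @ $15.80 = $4,646.40
Total COGS = $11,615.20 + $4,646.40 = $16,261.60
Ending inventory: 215 @ $15.80 + 394 @ $19.00 + 186 @ $20.10 = $14,621.60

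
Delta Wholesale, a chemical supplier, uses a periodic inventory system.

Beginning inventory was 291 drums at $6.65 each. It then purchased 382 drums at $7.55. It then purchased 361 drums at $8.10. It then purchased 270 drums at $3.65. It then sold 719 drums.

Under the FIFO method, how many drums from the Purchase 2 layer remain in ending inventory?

315

Sale 1 (719) [FIFO — oldest first]: 291 @ $6.65 + 382 @ $7.55 + 46 @ $8.10 = $5,191.85
Ending inventory: 315 @ $8.10 + 270 @ $3.65 = $3,537.00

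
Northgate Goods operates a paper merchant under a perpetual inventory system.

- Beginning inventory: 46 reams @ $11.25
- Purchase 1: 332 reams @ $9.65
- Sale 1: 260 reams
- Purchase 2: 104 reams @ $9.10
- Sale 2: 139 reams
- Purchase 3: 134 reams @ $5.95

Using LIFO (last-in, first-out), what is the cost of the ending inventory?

Sale 1 (260) [LIFO — newest first]: 260 @ $9.65 = $2,509.00
Sale 2 (139) [LIFO — newest first]: 104 @ $9.10 + 35 @ $9.65 = $1,284.15
Total COGS = $2,509.00 + $1,284.15 = $3,793.15
Ending inventory: 46 @ $11.25 + 37 @ $9.65 + 134 @ $5.95 = $1,671.85

Ending inventory = $1,671.85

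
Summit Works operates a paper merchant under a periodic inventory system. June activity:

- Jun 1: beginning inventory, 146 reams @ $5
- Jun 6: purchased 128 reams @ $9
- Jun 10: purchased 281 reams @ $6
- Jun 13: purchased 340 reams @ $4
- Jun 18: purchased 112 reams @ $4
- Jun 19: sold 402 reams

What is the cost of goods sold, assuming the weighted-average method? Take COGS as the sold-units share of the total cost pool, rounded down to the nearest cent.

COGS = $2,146.12

Jun 19, sell 402: 402/1007 × $5,376.00 → $2,146.12
Ending inventory (cost pool remaining) = $3,229.88
Check: goods available $5,376.00 = COGS $2,146.12 + ending $3,229.88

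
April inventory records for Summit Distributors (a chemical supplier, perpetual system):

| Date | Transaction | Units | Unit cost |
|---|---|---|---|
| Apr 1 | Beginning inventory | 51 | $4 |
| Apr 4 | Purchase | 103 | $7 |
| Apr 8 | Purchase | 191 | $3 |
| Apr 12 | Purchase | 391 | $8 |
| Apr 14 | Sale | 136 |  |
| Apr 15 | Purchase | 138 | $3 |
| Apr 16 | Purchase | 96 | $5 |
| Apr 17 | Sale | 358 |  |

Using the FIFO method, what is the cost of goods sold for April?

Apr 14, 136 sold [FIFO — oldest first]: 51 @ $4 + 85 @ $7 = $799
Apr 17, 358 sold [FIFO — oldest first]: 18 @ $7 + 191 @ $3 + 149 @ $8 = $1,891
Total COGS = $799 + $1,891 = $2,690
Ending inventory: 242 @ $8 + 138 @ $3 + 96 @ $5 = $2,830
Check: goods available $5,520 = COGS $2,690 + ending $2,830

COGS = $2,690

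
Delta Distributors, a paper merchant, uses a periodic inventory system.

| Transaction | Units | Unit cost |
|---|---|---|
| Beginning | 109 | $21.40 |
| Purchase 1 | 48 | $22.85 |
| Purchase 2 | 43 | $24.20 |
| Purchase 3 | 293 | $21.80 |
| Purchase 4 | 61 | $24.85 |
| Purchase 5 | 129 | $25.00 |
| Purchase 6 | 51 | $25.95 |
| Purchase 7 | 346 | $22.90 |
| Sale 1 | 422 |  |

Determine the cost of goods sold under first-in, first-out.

Sale 1 (422) [FIFO — oldest first]: 109 @ $21.40 + 48 @ $22.85 + 43 @ $24.20 + 222 @ $21.80 = $9,309.60
Ending inventory: 71 @ $21.80 + 61 @ $24.85 + 129 @ $25.00 + 51 @ $25.95 + 346 @ $22.90 = $15,535.50

COGS = $9,309.60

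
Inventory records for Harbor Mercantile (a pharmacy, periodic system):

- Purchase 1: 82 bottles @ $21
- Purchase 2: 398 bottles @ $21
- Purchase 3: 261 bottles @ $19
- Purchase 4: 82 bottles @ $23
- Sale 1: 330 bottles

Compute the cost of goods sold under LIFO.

Sale 1 (330) [LIFO — newest first]: 82 @ $23 + 248 @ $19 = $6,598
Ending inventory: 82 @ $21 + 398 @ $21 + 13 @ $19 = $10,327

COGS = $6,598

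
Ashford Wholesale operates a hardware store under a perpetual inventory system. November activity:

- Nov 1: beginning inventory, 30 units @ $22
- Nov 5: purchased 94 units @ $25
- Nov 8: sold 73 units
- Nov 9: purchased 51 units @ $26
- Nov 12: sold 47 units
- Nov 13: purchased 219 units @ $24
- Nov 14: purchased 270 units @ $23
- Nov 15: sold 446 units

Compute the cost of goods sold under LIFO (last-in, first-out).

Nov 8, 73 sold [LIFO — newest first]: 73 @ $25 = $1,825
Nov 12, 47 sold [LIFO — newest first]: 47 @ $26 = $1,222
Nov 15, 446 sold [LIFO — newest first]: 270 @ $23 + 176 @ $24 = $10,434
Total COGS = $1,825 + $1,222 + $10,434 = $13,481
Ending inventory: 30 @ $22 + 21 @ $25 + 4 @ $26 + 43 @ $24 = $2,321
Check: goods available $15,802 = COGS $13,481 + ending $2,321

COGS = $13,481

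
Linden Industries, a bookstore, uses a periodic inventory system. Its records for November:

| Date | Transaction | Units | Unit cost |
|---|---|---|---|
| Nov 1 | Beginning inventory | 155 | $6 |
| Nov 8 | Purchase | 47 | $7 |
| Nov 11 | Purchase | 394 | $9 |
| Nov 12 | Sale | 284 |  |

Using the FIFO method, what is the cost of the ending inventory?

Nov 12, 284 sold [FIFO — oldest first]: 155 @ $6 + 47 @ $7 + 82 @ $9 = $1,997
Ending inventory: 312 @ $9 = $2,808

Ending inventory = $2,808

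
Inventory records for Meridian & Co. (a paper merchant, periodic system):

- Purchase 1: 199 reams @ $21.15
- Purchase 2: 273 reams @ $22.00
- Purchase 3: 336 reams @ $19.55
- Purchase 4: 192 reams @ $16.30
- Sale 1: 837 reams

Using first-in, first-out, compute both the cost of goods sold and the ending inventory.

COGS = $17,256.35; ending inventory = $2,656.90

Sale 1 (837) [FIFO — oldest first]: 199 @ $21.15 + 273 @ $22.00 + 336 @ $19.55 + 29 @ $16.30 = $17,256.35
Ending inventory: 163 @ $16.30 = $2,656.90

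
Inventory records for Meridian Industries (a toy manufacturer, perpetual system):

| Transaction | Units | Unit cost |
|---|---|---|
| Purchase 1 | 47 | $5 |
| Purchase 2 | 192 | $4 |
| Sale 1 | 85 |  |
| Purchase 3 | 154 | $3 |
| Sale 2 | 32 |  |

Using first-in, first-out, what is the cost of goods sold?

Sale 1 (85) [FIFO — oldest first]: 47 @ $5 + 38 @ $4 = $387
Sale 2 (32) [FIFO — oldest first]: 32 @ $4 = $128
Total COGS = $387 + $128 = $515
Ending inventory: 122 @ $4 + 154 @ $3 = $950

COGS = $515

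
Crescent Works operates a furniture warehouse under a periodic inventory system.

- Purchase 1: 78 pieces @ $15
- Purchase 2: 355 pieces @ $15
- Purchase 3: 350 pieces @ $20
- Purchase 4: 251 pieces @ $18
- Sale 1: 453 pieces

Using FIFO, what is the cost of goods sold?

Sale 1 (453) [FIFO — oldest first]: 78 @ $15 + 355 @ $15 + 20 @ $20 = $6,895
Ending inventory: 330 @ $20 + 251 @ $18 = $11,118
Check: goods available $18,013 = COGS $6,895 + ending $11,118

COGS = $6,895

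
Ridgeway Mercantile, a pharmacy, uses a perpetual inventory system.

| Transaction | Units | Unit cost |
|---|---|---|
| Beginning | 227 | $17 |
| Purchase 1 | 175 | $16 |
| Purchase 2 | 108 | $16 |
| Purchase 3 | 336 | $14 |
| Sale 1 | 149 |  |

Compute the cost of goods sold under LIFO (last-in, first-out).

Sale 1 (149) [LIFO — newest first]: 149 @ $14 = $2,086
Ending inventory: 227 @ $17 + 175 @ $16 + 108 @ $16 + 187 @ $14 = $11,005

COGS = $2,086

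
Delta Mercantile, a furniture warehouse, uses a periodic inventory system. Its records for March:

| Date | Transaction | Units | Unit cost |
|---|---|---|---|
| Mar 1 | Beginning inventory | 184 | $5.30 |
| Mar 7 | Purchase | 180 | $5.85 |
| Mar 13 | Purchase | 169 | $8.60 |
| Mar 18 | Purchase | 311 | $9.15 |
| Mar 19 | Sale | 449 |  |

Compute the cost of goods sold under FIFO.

Mar 19, 449 sold [FIFO — oldest first]: 184 @ $5.30 + 180 @ $5.85 + 85 @ $8.60 = $2,759.20
Ending inventory: 84 @ $8.60 + 311 @ $9.15 = $3,568.05

COGS = $2,759.20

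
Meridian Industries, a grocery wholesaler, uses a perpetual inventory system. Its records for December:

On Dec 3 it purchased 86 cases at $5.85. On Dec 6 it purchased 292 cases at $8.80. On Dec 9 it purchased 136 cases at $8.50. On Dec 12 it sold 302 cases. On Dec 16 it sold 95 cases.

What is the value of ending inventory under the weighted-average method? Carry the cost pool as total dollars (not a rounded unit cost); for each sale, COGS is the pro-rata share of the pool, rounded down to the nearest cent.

Ending inventory = $962.57

After Dec 3: 86 on hand, pool $503.10 (≈ $5.8500 each)
After Dec 6: 378 on hand, pool $3,072.70 (≈ $8.1288 each)
After Dec 9: 514 on hand, pool $4,228.70 (≈ $8.2270 each)
Dec 12, sell 302: 302/514 × $4,228.70 → $2,484.56
Dec 16, sell 95: 95/212 × $1,744.14 → $781.57
Total COGS = $2,484.56 + $781.57 = $3,266.13
Ending inventory (cost pool remaining) = $962.57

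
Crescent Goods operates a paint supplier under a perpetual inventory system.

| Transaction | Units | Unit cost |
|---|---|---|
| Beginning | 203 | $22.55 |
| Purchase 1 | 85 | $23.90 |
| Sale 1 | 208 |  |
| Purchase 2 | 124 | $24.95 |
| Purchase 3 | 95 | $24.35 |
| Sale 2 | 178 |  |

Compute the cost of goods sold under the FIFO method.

COGS = $9,054.25

Sale 1 (208) [FIFO — oldest first]: 203 @ $22.55 + 5 @ $23.90 = $4,697.15
Sale 2 (178) [FIFO — oldest first]: 80 @ $23.90 + 98 @ $24.95 = $4,357.10
Total COGS = $4,697.15 + $4,357.10 = $9,054.25
Ending inventory: 26 @ $24.95 + 95 @ $24.35 = $2,961.95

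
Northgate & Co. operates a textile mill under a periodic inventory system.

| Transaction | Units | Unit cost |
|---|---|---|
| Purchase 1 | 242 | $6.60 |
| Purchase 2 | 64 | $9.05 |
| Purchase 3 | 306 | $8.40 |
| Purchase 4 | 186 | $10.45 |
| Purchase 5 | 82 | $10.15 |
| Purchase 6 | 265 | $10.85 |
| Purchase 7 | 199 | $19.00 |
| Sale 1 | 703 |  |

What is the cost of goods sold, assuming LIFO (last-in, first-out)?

COGS = $9,129.20

Sale 1 (703) [LIFO — newest first]: 199 @ $19.00 + 265 @ $10.85 + 82 @ $10.15 + 157 @ $10.45 = $9,129.20
Ending inventory: 242 @ $6.60 + 64 @ $9.05 + 306 @ $8.40 + 29 @ $10.45 = $5,049.85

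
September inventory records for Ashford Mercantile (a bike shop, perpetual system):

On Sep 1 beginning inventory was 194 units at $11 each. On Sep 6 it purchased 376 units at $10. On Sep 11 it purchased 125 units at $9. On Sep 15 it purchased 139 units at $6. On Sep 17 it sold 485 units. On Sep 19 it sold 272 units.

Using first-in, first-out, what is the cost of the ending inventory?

Ending inventory = $462

Sep 17, 485 sold [FIFO — oldest first]: 194 @ $11 + 291 @ $10 = $5,044
Sep 19, 272 sold [FIFO — oldest first]: 85 @ $10 + 125 @ $9 + 62 @ $6 = $2,347
Total COGS = $5,044 + $2,347 = $7,391
Ending inventory: 77 @ $6 = $462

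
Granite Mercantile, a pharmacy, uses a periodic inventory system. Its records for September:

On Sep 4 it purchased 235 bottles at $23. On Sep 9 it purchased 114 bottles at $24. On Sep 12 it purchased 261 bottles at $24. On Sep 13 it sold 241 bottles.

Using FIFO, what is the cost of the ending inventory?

Ending inventory = $8,856

Sep 13, 241 sold [FIFO — oldest first]: 235 @ $23 + 6 @ $24 = $5,549
Ending inventory: 108 @ $24 + 261 @ $24 = $8,856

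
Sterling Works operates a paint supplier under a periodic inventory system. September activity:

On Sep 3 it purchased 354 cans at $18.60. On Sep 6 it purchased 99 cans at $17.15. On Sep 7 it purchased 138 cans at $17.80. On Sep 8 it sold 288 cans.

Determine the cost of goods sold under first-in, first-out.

Sep 8, 288 sold [FIFO — oldest first]: 288 @ $18.60 = $5,356.80
Ending inventory: 66 @ $18.60 + 99 @ $17.15 + 138 @ $17.80 = $5,381.85

COGS = $5,356.80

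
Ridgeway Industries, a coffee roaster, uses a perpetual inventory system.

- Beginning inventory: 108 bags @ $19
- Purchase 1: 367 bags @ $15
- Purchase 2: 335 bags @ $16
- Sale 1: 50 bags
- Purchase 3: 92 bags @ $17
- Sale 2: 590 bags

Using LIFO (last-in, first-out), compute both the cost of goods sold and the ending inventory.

COGS = $10,119; ending inventory = $4,362

Sale 1 (50) [LIFO — newest first]: 50 @ $16 = $800
Sale 2 (590) [LIFO — newest first]: 92 @ $17 + 285 @ $16 + 213 @ $15 = $9,319
Total COGS = $800 + $9,319 = $10,119
Ending inventory: 108 @ $19 + 154 @ $15 = $4,362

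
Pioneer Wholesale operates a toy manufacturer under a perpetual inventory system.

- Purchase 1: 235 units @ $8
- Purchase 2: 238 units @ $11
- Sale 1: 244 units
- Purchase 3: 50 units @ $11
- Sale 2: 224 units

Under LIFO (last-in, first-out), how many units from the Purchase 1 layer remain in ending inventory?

Sale 1 (244) [LIFO — newest first]: 238 @ $11 + 6 @ $8 = $2,666
Sale 2 (224) [LIFO — newest first]: 50 @ $11 + 174 @ $8 = $1,942
Total COGS = $2,666 + $1,942 = $4,608
Ending inventory: 55 @ $8 = $440
Check: goods available $5,048 = COGS $4,608 + ending $440

55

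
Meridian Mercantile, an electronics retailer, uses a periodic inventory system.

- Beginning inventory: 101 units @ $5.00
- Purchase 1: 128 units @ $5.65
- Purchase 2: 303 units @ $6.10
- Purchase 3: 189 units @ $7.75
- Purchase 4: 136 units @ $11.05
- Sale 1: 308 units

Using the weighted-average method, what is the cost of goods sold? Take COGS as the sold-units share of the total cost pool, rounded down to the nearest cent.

COGS = $2,172.19

Sale 1, sell 308: 308/857 × $6,044.05 → $2,172.19
Ending inventory (cost pool remaining) = $3,871.86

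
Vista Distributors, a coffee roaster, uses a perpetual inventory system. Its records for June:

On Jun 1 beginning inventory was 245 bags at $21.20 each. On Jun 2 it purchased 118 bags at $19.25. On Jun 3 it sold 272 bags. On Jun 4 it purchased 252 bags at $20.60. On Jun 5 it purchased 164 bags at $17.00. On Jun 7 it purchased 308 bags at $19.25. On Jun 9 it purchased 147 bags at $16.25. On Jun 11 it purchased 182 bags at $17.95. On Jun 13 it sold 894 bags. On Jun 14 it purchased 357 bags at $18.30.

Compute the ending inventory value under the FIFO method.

Jun 3, 272 sold [FIFO — oldest first]: 245 @ $21.20 + 27 @ $19.25 = $5,713.75
Jun 13, 894 sold [FIFO — oldest first]: 91 @ $19.25 + 252 @ $20.60 + 164 @ $17.00 + 308 @ $19.25 + 79 @ $16.25 = $16,943.70
Total COGS = $5,713.75 + $16,943.70 = $22,657.45
Ending inventory: 68 @ $16.25 + 182 @ $17.95 + 357 @ $18.30 = $10,905.00

Ending inventory = $10,905.00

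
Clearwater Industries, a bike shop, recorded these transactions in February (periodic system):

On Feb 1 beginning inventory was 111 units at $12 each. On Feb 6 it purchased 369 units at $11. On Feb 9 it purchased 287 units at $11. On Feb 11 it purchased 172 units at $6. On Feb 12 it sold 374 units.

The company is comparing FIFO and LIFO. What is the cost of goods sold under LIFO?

COGS = $3,254

FIFO COGS: 111 @ $12 + 263 @ $11 = $4,225
LIFO COGS: 172 @ $6 + 202 @ $11 = $3,254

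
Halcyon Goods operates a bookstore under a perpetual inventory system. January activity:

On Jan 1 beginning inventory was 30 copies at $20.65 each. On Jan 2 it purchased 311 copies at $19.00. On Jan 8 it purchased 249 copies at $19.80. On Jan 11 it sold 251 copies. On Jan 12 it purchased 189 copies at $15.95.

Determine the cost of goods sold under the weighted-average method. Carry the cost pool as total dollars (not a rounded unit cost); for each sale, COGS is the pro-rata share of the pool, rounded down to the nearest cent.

COGS = $4,874.80

After Jan 1: 30 on hand, pool $619.50 (≈ $20.6500 each)
After Jan 2: 341 on hand, pool $6,528.50 (≈ $19.1452 each)
After Jan 8: 590 on hand, pool $11,458.70 (≈ $19.4215 each)
Jan 11, sell 251: 251/590 × $11,458.70 → $4,874.80
After Jan 12: 528 on hand, pool $9,598.45 (≈ $18.1789 each)
Ending inventory (cost pool remaining) = $9,598.45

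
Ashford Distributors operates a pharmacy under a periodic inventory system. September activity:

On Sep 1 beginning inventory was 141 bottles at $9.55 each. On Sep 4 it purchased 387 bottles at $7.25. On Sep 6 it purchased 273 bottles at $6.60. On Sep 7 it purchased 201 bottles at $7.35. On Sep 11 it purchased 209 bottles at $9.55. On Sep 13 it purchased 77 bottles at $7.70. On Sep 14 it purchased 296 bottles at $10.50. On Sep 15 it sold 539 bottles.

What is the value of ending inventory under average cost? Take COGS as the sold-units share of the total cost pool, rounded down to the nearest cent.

Sep 15, sell 539: 539/1584 × $13,128.30 → $4,467.26
Ending inventory (cost pool remaining) = $8,661.04

Ending inventory = $8,661.04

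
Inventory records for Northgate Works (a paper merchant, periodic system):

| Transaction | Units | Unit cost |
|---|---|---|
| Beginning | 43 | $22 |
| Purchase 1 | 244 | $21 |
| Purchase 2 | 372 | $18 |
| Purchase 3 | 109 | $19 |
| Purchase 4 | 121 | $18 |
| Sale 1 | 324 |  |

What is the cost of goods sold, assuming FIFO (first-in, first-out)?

Sale 1 (324) [FIFO — oldest first]: 43 @ $22 + 244 @ $21 + 37 @ $18 = $6,736
Ending inventory: 335 @ $18 + 109 @ $19 + 121 @ $18 = $10,279

COGS = $6,736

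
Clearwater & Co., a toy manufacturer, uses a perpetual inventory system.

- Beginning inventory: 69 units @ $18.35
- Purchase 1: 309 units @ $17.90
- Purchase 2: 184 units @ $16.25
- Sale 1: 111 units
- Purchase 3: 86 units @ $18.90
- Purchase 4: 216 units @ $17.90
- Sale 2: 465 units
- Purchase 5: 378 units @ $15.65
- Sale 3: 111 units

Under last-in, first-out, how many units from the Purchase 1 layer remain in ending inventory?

219

Sale 1 (111) [LIFO — newest first]: 111 @ $16.25 = $1,803.75
Sale 2 (465) [LIFO — newest first]: 216 @ $17.90 + 86 @ $18.90 + 73 @ $16.25 + 90 @ $17.90 = $8,289.05
Sale 3 (111) [LIFO — newest first]: 111 @ $15.65 = $1,737.15
Total COGS = $1,803.75 + $8,289.05 + $1,737.15 = $11,829.95
Ending inventory: 69 @ $18.35 + 219 @ $17.90 + 267 @ $15.65 = $9,364.80
Check: goods available $21,194.75 = COGS $11,829.95 + ending $9,364.80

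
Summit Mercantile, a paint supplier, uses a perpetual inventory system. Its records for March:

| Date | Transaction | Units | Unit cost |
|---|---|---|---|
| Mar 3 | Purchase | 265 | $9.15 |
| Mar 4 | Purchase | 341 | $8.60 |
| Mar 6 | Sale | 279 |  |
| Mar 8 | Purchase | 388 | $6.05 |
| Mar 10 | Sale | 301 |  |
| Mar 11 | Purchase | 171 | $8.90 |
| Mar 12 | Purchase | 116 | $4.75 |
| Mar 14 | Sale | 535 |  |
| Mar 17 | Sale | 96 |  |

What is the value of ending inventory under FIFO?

Ending inventory = $332.50

Mar 6, 279 sold [FIFO — oldest first]: 265 @ $9.15 + 14 @ $8.60 = $2,545.15
Mar 10, 301 sold [FIFO — oldest first]: 301 @ $8.60 = $2,588.60
Mar 14, 535 sold [FIFO — oldest first]: 26 @ $8.60 + 388 @ $6.05 + 121 @ $8.90 = $3,647.90
Mar 17, 96 sold [FIFO — oldest first]: 50 @ $8.90 + 46 @ $4.75 = $663.50
Total COGS = $2,545.15 + $2,588.60 + $3,647.90 + $663.50 = $9,445.15
Ending inventory: 70 @ $4.75 = $332.50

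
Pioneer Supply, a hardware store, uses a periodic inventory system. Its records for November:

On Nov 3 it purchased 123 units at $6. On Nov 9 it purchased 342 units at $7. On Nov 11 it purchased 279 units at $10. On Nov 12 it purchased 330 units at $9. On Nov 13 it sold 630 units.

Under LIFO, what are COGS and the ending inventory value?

Nov 13, 630 sold [LIFO — newest first]: 330 @ $9 + 279 @ $10 + 21 @ $7 = $5,907
Ending inventory: 123 @ $6 + 321 @ $7 = $2,985
Check: goods available $8,892 = COGS $5,907 + ending $2,985

COGS = $5,907; ending inventory = $2,985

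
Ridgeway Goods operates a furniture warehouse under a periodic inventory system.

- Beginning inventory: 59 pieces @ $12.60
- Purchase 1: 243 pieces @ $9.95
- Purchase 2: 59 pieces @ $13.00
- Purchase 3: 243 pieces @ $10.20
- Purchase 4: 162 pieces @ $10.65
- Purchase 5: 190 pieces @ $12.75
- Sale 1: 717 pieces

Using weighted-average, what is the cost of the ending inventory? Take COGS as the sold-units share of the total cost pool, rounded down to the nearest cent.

Ending inventory = $2,638.67

Sale 1, sell 717: 717/956 × $10,554.65 → $7,915.98
Ending inventory (cost pool remaining) = $2,638.67
Check: goods available $10,554.65 = COGS $7,915.98 + ending $2,638.67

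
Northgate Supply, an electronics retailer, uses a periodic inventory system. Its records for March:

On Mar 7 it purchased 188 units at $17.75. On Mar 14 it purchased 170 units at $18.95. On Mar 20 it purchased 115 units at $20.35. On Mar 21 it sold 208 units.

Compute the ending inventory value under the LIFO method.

Ending inventory = $4,796.15

Mar 21, 208 sold [LIFO — newest first]: 115 @ $20.35 + 93 @ $18.95 = $4,102.60
Ending inventory: 188 @ $17.75 + 77 @ $18.95 = $4,796.15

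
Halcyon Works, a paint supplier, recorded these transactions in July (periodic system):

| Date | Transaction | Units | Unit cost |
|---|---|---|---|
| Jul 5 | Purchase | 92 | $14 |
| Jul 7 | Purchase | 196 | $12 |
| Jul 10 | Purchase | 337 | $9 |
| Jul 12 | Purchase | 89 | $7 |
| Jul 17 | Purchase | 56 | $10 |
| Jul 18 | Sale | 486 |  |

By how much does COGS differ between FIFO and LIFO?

$1,158

FIFO COGS: 92 @ $14 + 196 @ $12 + 198 @ $9 = $5,422
LIFO COGS: 56 @ $10 + 89 @ $7 + 337 @ $9 + 4 @ $12 = $4,264
Difference = |$5,422 − $4,264| = $1,158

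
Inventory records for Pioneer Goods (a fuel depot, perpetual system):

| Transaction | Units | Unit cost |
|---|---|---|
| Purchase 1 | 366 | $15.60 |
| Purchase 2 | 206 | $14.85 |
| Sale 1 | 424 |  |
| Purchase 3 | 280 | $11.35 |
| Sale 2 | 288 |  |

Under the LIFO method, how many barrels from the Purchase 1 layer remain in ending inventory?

Sale 1 (424) [LIFO — newest first]: 206 @ $14.85 + 218 @ $15.60 = $6,459.90
Sale 2 (288) [LIFO — newest first]: 280 @ $11.35 + 8 @ $15.60 = $3,302.80
Total COGS = $6,459.90 + $3,302.80 = $9,762.70
Ending inventory: 140 @ $15.60 = $2,184.00

140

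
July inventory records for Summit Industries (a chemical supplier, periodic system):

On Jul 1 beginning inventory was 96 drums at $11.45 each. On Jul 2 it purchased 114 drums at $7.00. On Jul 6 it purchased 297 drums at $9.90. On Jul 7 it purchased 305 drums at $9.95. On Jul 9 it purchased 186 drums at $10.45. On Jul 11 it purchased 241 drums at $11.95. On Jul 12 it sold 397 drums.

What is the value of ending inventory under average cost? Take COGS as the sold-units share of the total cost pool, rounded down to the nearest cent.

Jul 12, sell 397: 397/1239 × $12,695.90 → $4,068.01
Ending inventory (cost pool remaining) = $8,627.89
Check: goods available $12,695.90 = COGS $4,068.01 + ending $8,627.89

Ending inventory = $8,627.89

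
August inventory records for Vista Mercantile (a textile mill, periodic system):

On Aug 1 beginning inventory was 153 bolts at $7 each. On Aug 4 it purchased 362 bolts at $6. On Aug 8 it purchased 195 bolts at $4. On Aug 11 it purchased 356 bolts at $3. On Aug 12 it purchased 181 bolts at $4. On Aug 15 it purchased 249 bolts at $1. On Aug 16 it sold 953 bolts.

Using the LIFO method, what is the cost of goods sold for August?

COGS = $2,709

Aug 16, 953 sold [LIFO — newest first]: 249 @ $1 + 181 @ $4 + 356 @ $3 + 167 @ $4 = $2,709
Ending inventory: 153 @ $7 + 362 @ $6 + 28 @ $4 = $3,355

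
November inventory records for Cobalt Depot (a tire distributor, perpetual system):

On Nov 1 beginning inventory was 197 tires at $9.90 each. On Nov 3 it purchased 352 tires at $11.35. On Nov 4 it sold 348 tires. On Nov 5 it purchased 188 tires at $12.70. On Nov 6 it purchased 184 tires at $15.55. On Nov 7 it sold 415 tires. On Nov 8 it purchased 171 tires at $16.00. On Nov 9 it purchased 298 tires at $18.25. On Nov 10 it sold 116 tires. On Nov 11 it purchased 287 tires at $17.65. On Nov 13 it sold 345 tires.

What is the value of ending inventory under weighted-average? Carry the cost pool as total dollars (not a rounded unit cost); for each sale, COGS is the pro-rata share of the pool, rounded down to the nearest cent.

After Nov 1: 197 on hand, pool $1,950.30 (≈ $9.9000 each)
After Nov 3: 549 on hand, pool $5,945.50 (≈ $10.8297 each)
Nov 4, sell 348: 348/549 × $5,945.50 → $3,768.73
After Nov 5: 389 on hand, pool $4,564.37 (≈ $11.7336 each)
After Nov 6: 573 on hand, pool $7,425.57 (≈ $12.9591 each)
Nov 7, sell 415: 415/573 × $7,425.57 → $5,378.03
After Nov 8: 329 on hand, pool $4,783.54 (≈ $14.5396 each)
After Nov 9: 627 on hand, pool $10,222.04 (≈ $16.3031 each)
Nov 10, sell 116: 116/627 × $10,222.04 → $1,891.15
After Nov 11: 798 on hand, pool $13,396.44 (≈ $16.7875 each)
Nov 13, sell 345: 345/798 × $13,396.44 → $5,791.69
Total COGS = $3,768.73 + $5,378.03 + $1,891.15 + $5,791.69 = $16,829.60
Ending inventory (cost pool remaining) = $7,604.75

Ending inventory = $7,604.75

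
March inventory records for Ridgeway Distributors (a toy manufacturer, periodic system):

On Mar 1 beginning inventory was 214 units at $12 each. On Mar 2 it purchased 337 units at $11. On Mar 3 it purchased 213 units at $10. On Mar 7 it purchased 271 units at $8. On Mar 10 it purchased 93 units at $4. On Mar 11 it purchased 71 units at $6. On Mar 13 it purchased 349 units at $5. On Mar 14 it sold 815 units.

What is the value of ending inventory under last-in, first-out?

Ending inventory = $8,095

Mar 14, 815 sold [LIFO — newest first]: 349 @ $5 + 71 @ $6 + 93 @ $4 + 271 @ $8 + 31 @ $10 = $5,021
Ending inventory: 214 @ $12 + 337 @ $11 + 182 @ $10 = $8,095
Check: goods available $13,116 = COGS $5,021 + ending $8,095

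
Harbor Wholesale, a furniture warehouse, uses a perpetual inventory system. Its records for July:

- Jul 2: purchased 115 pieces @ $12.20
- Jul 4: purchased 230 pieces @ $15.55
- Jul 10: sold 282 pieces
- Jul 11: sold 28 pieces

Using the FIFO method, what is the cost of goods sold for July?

COGS = $4,435.25

Jul 10, 282 sold [FIFO — oldest first]: 115 @ $12.20 + 167 @ $15.55 = $3,999.85
Jul 11, 28 sold [FIFO — oldest first]: 28 @ $15.55 = $435.40
Total COGS = $3,999.85 + $435.40 = $4,435.25
Ending inventory: 35 @ $15.55 = $544.25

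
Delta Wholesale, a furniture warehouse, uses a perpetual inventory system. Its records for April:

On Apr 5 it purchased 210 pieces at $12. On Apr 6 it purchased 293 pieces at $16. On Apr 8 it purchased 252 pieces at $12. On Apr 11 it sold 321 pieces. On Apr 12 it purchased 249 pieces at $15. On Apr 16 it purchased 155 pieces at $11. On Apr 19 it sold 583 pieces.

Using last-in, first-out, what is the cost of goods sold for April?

Apr 11, 321 sold [LIFO — newest first]: 252 @ $12 + 69 @ $16 = $4,128
Apr 19, 583 sold [LIFO — newest first]: 155 @ $11 + 249 @ $15 + 179 @ $16 = $8,304
Total COGS = $4,128 + $8,304 = $12,432
Ending inventory: 210 @ $12 + 45 @ $16 = $3,240

COGS = $12,432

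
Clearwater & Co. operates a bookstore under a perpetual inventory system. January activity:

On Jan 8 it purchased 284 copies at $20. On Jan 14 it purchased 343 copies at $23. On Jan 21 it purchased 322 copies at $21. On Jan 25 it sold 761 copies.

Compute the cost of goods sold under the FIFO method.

Jan 25, 761 sold [FIFO — oldest first]: 284 @ $20 + 343 @ $23 + 134 @ $21 = $16,383
Ending inventory: 188 @ $21 = $3,948

COGS = $16,383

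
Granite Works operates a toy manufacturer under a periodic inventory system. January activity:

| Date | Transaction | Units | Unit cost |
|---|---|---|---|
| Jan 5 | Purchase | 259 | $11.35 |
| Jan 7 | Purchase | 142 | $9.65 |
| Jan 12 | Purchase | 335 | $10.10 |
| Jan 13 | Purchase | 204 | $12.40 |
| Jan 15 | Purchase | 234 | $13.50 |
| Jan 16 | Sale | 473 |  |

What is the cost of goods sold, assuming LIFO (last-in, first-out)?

Jan 16, 473 sold [LIFO — newest first]: 234 @ $13.50 + 204 @ $12.40 + 35 @ $10.10 = $6,042.10
Ending inventory: 259 @ $11.35 + 142 @ $9.65 + 300 @ $10.10 = $7,339.95
Check: goods available $13,382.05 = COGS $6,042.10 + ending $7,339.95

COGS = $6,042.10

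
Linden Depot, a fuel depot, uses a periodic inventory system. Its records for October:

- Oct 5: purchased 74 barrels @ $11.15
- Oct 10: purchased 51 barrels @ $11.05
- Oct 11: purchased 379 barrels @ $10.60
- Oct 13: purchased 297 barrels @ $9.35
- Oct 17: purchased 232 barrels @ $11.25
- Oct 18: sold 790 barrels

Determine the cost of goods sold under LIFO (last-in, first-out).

Oct 18, 790 sold [LIFO — newest first]: 232 @ $11.25 + 297 @ $9.35 + 261 @ $10.60 = $8,153.55
Ending inventory: 74 @ $11.15 + 51 @ $11.05 + 118 @ $10.60 = $2,639.45

COGS = $8,153.55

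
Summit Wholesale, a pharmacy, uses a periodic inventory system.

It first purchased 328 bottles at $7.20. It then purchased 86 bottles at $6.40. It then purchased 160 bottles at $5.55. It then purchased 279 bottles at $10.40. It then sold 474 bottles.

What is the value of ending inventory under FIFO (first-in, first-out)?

Ending inventory = $3,456.60

Sale 1 (474) [FIFO — oldest first]: 328 @ $7.20 + 86 @ $6.40 + 60 @ $5.55 = $3,245.00
Ending inventory: 100 @ $5.55 + 279 @ $10.40 = $3,456.60
Check: goods available $6,701.60 = COGS $3,245.00 + ending $3,456.60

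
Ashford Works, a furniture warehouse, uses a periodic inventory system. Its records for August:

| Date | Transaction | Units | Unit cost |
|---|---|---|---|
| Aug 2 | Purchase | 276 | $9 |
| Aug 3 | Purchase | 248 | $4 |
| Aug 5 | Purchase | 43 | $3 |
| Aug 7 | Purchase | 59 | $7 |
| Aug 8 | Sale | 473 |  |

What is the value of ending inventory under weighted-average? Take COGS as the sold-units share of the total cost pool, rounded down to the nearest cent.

Ending inventory = $982.04

Aug 8, sell 473: 473/626 × $4,018.00 → $3,035.96
Ending inventory (cost pool remaining) = $982.04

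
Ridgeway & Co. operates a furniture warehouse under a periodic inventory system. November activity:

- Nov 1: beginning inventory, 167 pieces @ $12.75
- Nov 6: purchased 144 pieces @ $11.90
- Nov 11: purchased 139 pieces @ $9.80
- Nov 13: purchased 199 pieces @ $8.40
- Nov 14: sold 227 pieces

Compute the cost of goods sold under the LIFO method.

COGS = $1,946.00

Nov 14, 227 sold [LIFO — newest first]: 199 @ $8.40 + 28 @ $9.80 = $1,946.00
Ending inventory: 167 @ $12.75 + 144 @ $11.90 + 111 @ $9.80 = $4,930.65
Check: goods available $6,876.65 = COGS $1,946.00 + ending $4,930.65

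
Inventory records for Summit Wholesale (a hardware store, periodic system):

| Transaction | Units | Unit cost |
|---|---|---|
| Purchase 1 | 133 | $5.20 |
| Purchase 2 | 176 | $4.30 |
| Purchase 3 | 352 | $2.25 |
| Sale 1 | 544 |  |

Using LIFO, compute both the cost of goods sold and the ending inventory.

COGS = $1,632.00; ending inventory = $608.40

Sale 1 (544) [LIFO — newest first]: 352 @ $2.25 + 176 @ $4.30 + 16 @ $5.20 = $1,632.00
Ending inventory: 117 @ $5.20 = $608.40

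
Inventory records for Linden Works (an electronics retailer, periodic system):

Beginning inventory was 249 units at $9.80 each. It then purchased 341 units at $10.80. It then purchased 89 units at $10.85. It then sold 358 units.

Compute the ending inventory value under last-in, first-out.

Sale 1 (358) [LIFO — newest first]: 89 @ $10.85 + 269 @ $10.80 = $3,870.85
Ending inventory: 249 @ $9.80 + 72 @ $10.80 = $3,217.80

Ending inventory = $3,217.80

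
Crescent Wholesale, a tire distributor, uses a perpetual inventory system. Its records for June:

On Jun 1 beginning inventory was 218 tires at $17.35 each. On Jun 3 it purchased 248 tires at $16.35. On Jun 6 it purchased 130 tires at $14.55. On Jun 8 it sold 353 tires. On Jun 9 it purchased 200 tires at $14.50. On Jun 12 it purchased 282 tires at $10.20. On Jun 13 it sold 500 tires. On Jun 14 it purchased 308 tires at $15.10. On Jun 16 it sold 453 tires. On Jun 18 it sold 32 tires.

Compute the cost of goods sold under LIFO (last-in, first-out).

Jun 8, 353 sold [LIFO — newest first]: 130 @ $14.55 + 223 @ $16.35 = $5,537.55
Jun 13, 500 sold [LIFO — newest first]: 282 @ $10.20 + 200 @ $14.50 + 18 @ $16.35 = $6,070.70
Jun 16, 453 sold [LIFO — newest first]: 308 @ $15.10 + 7 @ $16.35 + 138 @ $17.35 = $7,159.55
Jun 18, 32 sold [LIFO — newest first]: 32 @ $17.35 = $555.20
Total COGS = $5,537.55 + $6,070.70 + $7,159.55 + $555.20 = $19,323.00
Ending inventory: 48 @ $17.35 = $832.80

COGS = $19,323.00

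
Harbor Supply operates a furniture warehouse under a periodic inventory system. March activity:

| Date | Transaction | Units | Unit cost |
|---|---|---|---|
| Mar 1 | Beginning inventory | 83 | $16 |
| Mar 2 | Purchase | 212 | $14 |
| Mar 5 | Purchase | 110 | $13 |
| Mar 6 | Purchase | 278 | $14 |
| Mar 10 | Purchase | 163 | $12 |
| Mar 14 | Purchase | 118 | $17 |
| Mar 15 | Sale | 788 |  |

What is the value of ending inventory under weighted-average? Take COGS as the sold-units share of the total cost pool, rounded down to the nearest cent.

Ending inventory = $2,479.34

Mar 15, sell 788: 788/964 × $13,580.00 → $11,100.66
Ending inventory (cost pool remaining) = $2,479.34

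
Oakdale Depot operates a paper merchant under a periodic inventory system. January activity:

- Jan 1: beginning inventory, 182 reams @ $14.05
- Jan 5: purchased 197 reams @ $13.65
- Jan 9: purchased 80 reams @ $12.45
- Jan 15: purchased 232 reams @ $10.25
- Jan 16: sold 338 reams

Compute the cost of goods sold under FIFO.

COGS = $4,686.50

Jan 16, 338 sold [FIFO — oldest first]: 182 @ $14.05 + 156 @ $13.65 = $4,686.50
Ending inventory: 41 @ $13.65 + 80 @ $12.45 + 232 @ $10.25 = $3,933.65
Check: goods available $8,620.15 = COGS $4,686.50 + ending $3,933.65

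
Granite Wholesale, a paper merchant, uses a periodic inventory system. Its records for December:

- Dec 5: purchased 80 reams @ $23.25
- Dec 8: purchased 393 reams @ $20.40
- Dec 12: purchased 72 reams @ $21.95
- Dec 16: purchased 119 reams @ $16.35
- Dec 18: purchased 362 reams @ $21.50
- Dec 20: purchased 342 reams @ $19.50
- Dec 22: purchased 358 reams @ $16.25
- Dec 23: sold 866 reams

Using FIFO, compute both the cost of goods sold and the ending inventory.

Dec 23, 866 sold [FIFO — oldest first]: 80 @ $23.25 + 393 @ $20.40 + 72 @ $21.95 + 119 @ $16.35 + 202 @ $21.50 = $17,746.25
Ending inventory: 160 @ $21.50 + 342 @ $19.50 + 358 @ $16.25 = $15,926.50
Check: goods available $33,672.75 = COGS $17,746.25 + ending $15,926.50

COGS = $17,746.25; ending inventory = $15,926.50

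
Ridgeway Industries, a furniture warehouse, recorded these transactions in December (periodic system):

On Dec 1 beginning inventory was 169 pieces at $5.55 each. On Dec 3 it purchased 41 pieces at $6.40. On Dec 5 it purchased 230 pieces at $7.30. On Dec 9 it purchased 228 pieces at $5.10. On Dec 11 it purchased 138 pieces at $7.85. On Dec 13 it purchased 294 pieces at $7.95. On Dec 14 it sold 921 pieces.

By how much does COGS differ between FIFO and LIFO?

FIFO COGS: 169 @ $5.55 + 41 @ $6.40 + 230 @ $7.30 + 228 @ $5.10 + 138 @ $7.85 + 115 @ $7.95 = $6,039.70
LIFO COGS: 294 @ $7.95 + 138 @ $7.85 + 228 @ $5.10 + 230 @ $7.30 + 31 @ $6.40 = $6,460.80
Difference = |$6,039.70 − $6,460.80| = $421.10

$421.10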